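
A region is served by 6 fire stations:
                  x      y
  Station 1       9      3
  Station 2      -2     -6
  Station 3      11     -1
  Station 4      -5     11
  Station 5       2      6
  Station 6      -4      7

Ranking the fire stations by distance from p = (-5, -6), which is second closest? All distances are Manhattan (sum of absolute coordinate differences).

d(p, Station 1) = 14 + 9 = 23
d(p, Station 2) = 3 + 0 = 3
d(p, Station 3) = 16 + 5 = 21
d(p, Station 4) = 0 + 17 = 17
d(p, Station 5) = 7 + 12 = 19
d(p, Station 6) = 1 + 13 = 14
Sorted ascending: Station 2, Station 6, Station 4, … — the second-nearest is Station 6.

Station 6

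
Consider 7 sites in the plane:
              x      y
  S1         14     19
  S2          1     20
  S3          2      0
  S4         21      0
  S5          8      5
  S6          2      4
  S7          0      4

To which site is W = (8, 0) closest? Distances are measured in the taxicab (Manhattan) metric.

d(W,S1) = |8−14| + |0−19| = 6 + 19 = 25
d(W,S2) = |8−1| + |0−20| = 7 + 20 = 27
d(W,S3) = |8−2| + |0−0| = 6 + 0 = 6
d(W,S4) = |8−21| + |0−0| = 13 + 0 = 13
d(W,S5) = |8−8| + |0−5| = 0 + 5 = 5
d(W,S6) = |8−2| + |0−4| = 6 + 4 = 10
d(W,S7) = |8−0| + |0−4| = 8 + 4 = 12
Minimum is at S5.

S5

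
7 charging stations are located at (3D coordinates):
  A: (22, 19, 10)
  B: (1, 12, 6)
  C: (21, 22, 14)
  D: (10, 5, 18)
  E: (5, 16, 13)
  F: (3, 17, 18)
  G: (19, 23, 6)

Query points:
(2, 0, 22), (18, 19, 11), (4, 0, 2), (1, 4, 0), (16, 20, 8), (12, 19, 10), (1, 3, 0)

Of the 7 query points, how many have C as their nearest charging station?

0

(2, 0, 22) — d² to each: A:905, B:401, C:909, D:105, E:346, F:306, G:1074 → nearest is D
(18, 19, 11) — d² to each: A:17, B:363, C:27, D:309, E:182, F:278, G:42 → nearest is A
(4, 0, 2) — d² to each: A:749, B:169, C:917, D:317, E:378, F:546, G:770 → nearest is B
(1, 4, 0) — d² to each: A:766, B:100, C:920, D:406, E:329, F:497, G:721 → nearest is B
(16, 20, 8) — d² to each: A:41, B:293, C:65, D:361, E:162, F:278, G:22 → nearest is G
(12, 19, 10) — d² to each: A:100, B:186, C:106, D:264, E:67, F:149, G:81 → nearest is E
(1, 3, 0) — d² to each: A:797, B:117, C:957, D:409, E:354, F:524, G:760 → nearest is B
0 of the 7 points have C as nearest.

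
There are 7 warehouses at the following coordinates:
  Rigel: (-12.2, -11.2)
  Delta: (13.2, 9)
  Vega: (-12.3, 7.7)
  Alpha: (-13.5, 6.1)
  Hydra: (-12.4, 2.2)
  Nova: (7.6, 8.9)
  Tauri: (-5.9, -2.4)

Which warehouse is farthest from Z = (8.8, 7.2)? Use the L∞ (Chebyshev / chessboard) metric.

Alpha

d(Z, Rigel) = max(21, 18.4) = 21
d(Z, Delta) = max(4.4, 1.8) = 4.4
d(Z, Vega) = max(21.1, 0.5) = 21.1
d(Z, Alpha) = max(22.3, 1.1) = 22.3
d(Z, Hydra) = max(21.2, 5) = 21.2
d(Z, Nova) = max(1.2, 1.7) = 1.7
d(Z, Tauri) = max(14.7, 9.6) = 14.7
The largest is to Alpha.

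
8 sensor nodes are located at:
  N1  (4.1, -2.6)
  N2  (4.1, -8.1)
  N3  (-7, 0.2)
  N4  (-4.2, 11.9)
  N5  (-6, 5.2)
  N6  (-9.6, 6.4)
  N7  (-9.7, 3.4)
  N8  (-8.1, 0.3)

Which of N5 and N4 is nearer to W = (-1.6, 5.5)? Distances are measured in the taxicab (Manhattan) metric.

N5

d(W,N5) = |-1.6−(-6)| + |5.5−5.2| = 4.4 + 0.3 = 4.7
d(W,N4) = |-1.6−(-4.2)| + |5.5−11.9| = 2.6 + 6.4 = 9
4.7 < 9, so N5 is closer.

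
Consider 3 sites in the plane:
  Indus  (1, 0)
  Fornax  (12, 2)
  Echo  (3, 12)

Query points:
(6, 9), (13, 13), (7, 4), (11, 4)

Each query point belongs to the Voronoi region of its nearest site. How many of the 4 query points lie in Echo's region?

2

(6, 9) — d² to each: Indus:106, Fornax:85, Echo:18 → nearest is Echo
(13, 13) — d² to each: Indus:313, Fornax:122, Echo:101 → nearest is Echo
(7, 4) — d² to each: Indus:52, Fornax:29, Echo:80 → nearest is Fornax
(11, 4) — d² to each: Indus:116, Fornax:5, Echo:128 → nearest is Fornax
2 of the 4 points have Echo as nearest.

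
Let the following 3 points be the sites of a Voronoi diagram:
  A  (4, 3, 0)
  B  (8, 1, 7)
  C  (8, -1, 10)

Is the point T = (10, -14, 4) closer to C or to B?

C

Compare squared distances:
|TC|² = (10−8)² + (-14−(-1))² + (4−10)² = 4 + 169 + 36 = 209
|TB|² = (10−8)² + (-14−1)² + (4−7)² = 4 + 225 + 9 = 238
209 < 238, so C is closer.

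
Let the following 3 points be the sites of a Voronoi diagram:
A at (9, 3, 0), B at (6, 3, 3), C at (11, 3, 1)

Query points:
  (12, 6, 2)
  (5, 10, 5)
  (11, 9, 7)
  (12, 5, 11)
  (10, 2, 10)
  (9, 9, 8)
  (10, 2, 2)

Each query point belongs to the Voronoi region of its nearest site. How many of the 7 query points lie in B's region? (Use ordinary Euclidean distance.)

(12, 6, 2) — d² to each: A:22, B:46, C:11 → nearest is C
(5, 10, 5) — d² to each: A:90, B:54, C:101 → nearest is B
(11, 9, 7) — d² to each: A:89, B:77, C:72 → nearest is C
(12, 5, 11) — d² to each: A:134, B:104, C:105 → nearest is B
(10, 2, 10) — d² to each: A:102, B:66, C:83 → nearest is B
(9, 9, 8) — d² to each: A:100, B:70, C:89 → nearest is B
(10, 2, 2) — d² to each: A:6, B:18, C:3 → nearest is C
4 of the 7 points have B as nearest.

4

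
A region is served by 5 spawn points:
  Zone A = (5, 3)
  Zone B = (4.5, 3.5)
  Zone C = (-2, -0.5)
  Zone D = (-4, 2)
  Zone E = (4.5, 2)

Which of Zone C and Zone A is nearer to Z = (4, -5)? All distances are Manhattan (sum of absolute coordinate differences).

Zone A

d(Z, Zone C) = |4−(-2)| + |-5−(-0.5)| = 6 + 4.5 = 10.5
d(Z, Zone A) = |4−5| + |-5−3| = 1 + 8 = 9
10.5 > 9, so Zone A is closer.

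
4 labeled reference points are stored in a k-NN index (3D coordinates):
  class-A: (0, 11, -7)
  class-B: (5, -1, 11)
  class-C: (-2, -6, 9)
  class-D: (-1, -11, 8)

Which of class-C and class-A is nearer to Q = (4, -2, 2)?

Compare squared distances:
d²(Q, class-C) = (4−(-2))² + (-2−(-6))² + (2−9)² = 36 + 16 + 49 = 101
d²(Q, class-A) = (4−0)² + (-2−11)² + (2−(-7))² = 16 + 169 + 81 = 266
101 < 266, so class-C is closer.

class-C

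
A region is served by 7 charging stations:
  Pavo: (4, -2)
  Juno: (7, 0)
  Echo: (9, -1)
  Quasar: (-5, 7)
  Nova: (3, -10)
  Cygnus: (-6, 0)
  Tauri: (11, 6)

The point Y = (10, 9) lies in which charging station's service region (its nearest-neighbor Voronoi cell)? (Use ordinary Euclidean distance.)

Tauri

Compare squared distances (the ordering matches that of the actual distances):
d²(Y, Pavo) = (10−4)² + (9−(-2))² = 36 + 121 = 157
d²(Y, Juno) = (10−7)² + (9−0)² = 9 + 81 = 90
d²(Y, Echo) = (10−9)² + (9−(-1))² = 1 + 100 = 101
d²(Y, Quasar) = (10−(-5))² + (9−7)² = 225 + 4 = 229
d²(Y, Nova) = (10−3)² + (9−(-10))² = 49 + 361 = 410
d²(Y, Cygnus) = (10−(-6))² + (9−0)² = 256 + 81 = 337
d²(Y, Tauri) = (10−11)² + (9−6)² = 1 + 9 = 10
Minimum is at Tauri.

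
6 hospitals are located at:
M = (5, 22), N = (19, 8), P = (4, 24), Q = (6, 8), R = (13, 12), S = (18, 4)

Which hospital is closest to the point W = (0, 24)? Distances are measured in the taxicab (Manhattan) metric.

P

d(W,M) = |0−5| + |24−22| = 5 + 2 = 7
d(W,N) = |0−19| + |24−8| = 19 + 16 = 35
d(W,P) = |0−4| + |24−24| = 4 + 0 = 4
d(W,Q) = |0−6| + |24−8| = 6 + 16 = 22
d(W,R) = |0−13| + |24−12| = 13 + 12 = 25
d(W,S) = |0−18| + |24−4| = 18 + 20 = 38
The smallest is to P, so W lies in the Voronoi region of P.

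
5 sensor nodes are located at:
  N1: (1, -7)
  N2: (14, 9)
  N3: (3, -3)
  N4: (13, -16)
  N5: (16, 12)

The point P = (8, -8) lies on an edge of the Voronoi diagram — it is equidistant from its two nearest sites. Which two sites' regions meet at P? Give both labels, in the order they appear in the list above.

N1 and N3

Squared distances from P to each site:
|PN1|² = (8−1)² + (-8−(-7))² = 49 + 1 = 50
|PN2|² = (8−14)² + (-8−9)² = 36 + 289 = 325
|PN3|² = (8−3)² + (-8−(-3))² = 25 + 25 = 50
|PN4|² = (8−13)² + (-8−(-16))² = 25 + 64 = 89
|PN5|² = (8−16)² + (-8−12)² = 64 + 400 = 464
P is equidistant from N1 and N3 (both at squared distance 50), and every other site is strictly farther — so P lies on the N1–N3 Voronoi edge.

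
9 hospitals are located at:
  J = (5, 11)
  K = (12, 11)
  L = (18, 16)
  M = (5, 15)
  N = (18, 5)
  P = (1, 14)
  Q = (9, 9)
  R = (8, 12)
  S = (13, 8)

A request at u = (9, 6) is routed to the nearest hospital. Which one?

Compare squared distances (the ordering matches that of the actual distances):
|uJ|² = (9−5)² + (6−11)² = 16 + 25 = 41
|uK|² = (9−12)² + (6−11)² = 9 + 25 = 34
|uL|² = (9−18)² + (6−16)² = 81 + 100 = 181
|uM|² = (9−5)² + (6−15)² = 16 + 81 = 97
|uN|² = (9−18)² + (6−5)² = 81 + 1 = 82
|uP|² = (9−1)² + (6−14)² = 64 + 64 = 128
|uQ|² = (9−9)² + (6−9)² = 0 + 9 = 9
|uR|² = (9−8)² + (6−12)² = 1 + 36 = 37
|uS|² = (9−13)² + (6−8)² = 16 + 4 = 20
The smallest is to Q, so u lies in the Voronoi region of Q.

Q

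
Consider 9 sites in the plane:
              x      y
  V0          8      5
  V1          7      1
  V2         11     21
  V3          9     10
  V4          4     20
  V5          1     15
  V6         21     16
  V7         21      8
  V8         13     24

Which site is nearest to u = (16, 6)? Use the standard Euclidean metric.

Since √ is increasing, it suffices to compare squared distances:
|uV0|² = (16−8)² + (6−5)² = 64 + 1 = 65
|uV1|² = (16−7)² + (6−1)² = 81 + 25 = 106
|uV2|² = (16−11)² + (6−21)² = 25 + 225 = 250
|uV3|² = (16−9)² + (6−10)² = 49 + 16 = 65
|uV4|² = (16−4)² + (6−20)² = 144 + 196 = 340
|uV5|² = (16−1)² + (6−15)² = 225 + 81 = 306
|uV6|² = (16−21)² + (6−16)² = 25 + 100 = 125
|uV7|² = (16−21)² + (6−8)² = 25 + 4 = 29
|uV8|² = (16−13)² + (6−24)² = 9 + 324 = 333
The smallest is to V7, so u lies in the Voronoi region of V7.

V7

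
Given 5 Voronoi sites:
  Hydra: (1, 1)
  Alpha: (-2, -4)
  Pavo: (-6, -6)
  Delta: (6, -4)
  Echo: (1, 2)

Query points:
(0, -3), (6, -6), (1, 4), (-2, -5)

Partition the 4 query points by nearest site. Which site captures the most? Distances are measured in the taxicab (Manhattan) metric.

(0, -3) — d to each: Hydra:5, Alpha:3, Pavo:9, Delta:7, Echo:6 → nearest is Alpha
(6, -6) — d to each: Hydra:12, Alpha:10, Pavo:12, Delta:2, Echo:13 → nearest is Delta
(1, 4) — d to each: Hydra:3, Alpha:11, Pavo:17, Delta:13, Echo:2 → nearest is Echo
(-2, -5) — d to each: Hydra:9, Alpha:1, Pavo:5, Delta:9, Echo:10 → nearest is Alpha
Tally — Alpha:2, Delta:1, Echo:1. Alpha captures the most (2).

Alpha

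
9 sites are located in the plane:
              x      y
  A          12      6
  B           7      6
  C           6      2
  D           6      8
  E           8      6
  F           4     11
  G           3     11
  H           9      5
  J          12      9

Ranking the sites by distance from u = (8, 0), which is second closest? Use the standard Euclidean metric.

H

Compare squared distances (the ordering matches that of the actual distances):
|uA|² = (8−12)² + (0−6)² = 16 + 36 = 52
|uB|² = (8−7)² + (0−6)² = 1 + 36 = 37
|uC|² = (8−6)² + (0−2)² = 4 + 4 = 8
|uD|² = (8−6)² + (0−8)² = 4 + 64 = 68
|uE|² = (8−8)² + (0−6)² = 0 + 36 = 36
|uF|² = (8−4)² + (0−11)² = 16 + 121 = 137
|uG|² = (8−3)² + (0−11)² = 25 + 121 = 146
|uH|² = (8−9)² + (0−5)² = 1 + 25 = 26
|uJ|² = (8−12)² + (0−9)² = 16 + 81 = 97
Sorted ascending: C, H, E, … — the second-nearest is H.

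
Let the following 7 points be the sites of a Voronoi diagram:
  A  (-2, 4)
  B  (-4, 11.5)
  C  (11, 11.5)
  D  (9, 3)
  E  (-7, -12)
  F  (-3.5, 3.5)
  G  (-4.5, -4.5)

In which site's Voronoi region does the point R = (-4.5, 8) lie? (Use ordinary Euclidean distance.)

Since √ is increasing, it suffices to compare squared distances:
|RA|² = 6.25 + 16 = 22.25
|RB|² = 0.25 + 12.25 = 12.5
|RC|² = 240.25 + 12.25 = 252.5
|RD|² = 182.25 + 25 = 207.25
|RE|² = 6.25 + 400 = 406.25
|RF|² = 1 + 20.25 = 21.25
|RG|² = 0 + 156.25 = 156.25
B is nearest.

B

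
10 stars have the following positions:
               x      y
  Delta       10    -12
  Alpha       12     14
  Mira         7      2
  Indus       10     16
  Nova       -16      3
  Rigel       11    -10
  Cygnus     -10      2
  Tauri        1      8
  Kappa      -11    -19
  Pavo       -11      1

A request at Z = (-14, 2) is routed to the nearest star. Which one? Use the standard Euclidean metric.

Compare squared distances (the ordering matches that of the actual distances):
d²(Z, Delta) = 576 + 196 = 772
d²(Z, Alpha) = 676 + 144 = 820
d²(Z, Mira) = 441 + 0 = 441
d²(Z, Indus) = 576 + 196 = 772
d²(Z, Nova) = 4 + 1 = 5
d²(Z, Rigel) = 625 + 144 = 769
d²(Z, Cygnus) = 16 + 0 = 16
d²(Z, Tauri) = 225 + 36 = 261
d²(Z, Kappa) = 9 + 441 = 450
d²(Z, Pavo) = 9 + 1 = 10
Minimum is at Nova.

Nova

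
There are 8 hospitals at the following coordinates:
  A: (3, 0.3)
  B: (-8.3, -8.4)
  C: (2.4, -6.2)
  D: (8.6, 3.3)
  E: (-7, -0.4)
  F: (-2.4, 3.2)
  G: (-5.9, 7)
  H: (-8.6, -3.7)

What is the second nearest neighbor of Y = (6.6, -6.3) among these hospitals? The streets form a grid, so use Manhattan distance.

d(Y,A) = 3.6 + 6.6 = 10.2
d(Y,B) = 14.9 + 2.1 = 17
d(Y,C) = 4.2 + 0.1 = 4.3
d(Y,D) = 2 + 9.6 = 11.6
d(Y,E) = 13.6 + 5.9 = 19.5
d(Y,F) = 9 + 9.5 = 18.5
d(Y,G) = 12.5 + 13.3 = 25.8
d(Y,H) = 15.2 + 2.6 = 17.8
Sorted ascending: C, A, D, … — the second-nearest is A.

A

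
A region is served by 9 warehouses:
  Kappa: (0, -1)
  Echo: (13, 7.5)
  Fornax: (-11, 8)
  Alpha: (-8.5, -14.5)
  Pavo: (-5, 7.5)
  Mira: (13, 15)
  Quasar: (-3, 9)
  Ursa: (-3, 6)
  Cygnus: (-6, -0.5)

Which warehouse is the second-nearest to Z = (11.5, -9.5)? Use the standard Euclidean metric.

Echo

Since √ is increasing, it suffices to compare squared distances:
d²(Z, Kappa) = (11.5−0)² + (-9.5−(-1))² = 132.25 + 72.25 = 204.5
d²(Z, Echo) = (11.5−13)² + (-9.5−7.5)² = 2.25 + 289 = 291.25
d²(Z, Fornax) = (11.5−(-11))² + (-9.5−8)² = 506.25 + 306.25 = 812.5
d²(Z, Alpha) = (11.5−(-8.5))² + (-9.5−(-14.5))² = 400 + 25 = 425
d²(Z, Pavo) = (11.5−(-5))² + (-9.5−7.5)² = 272.25 + 289 = 561.25
d²(Z, Mira) = (11.5−13)² + (-9.5−15)² = 2.25 + 600.25 = 602.5
d²(Z, Quasar) = (11.5−(-3))² + (-9.5−9)² = 210.25 + 342.25 = 552.5
d²(Z, Ursa) = (11.5−(-3))² + (-9.5−6)² = 210.25 + 240.25 = 450.5
d²(Z, Cygnus) = (11.5−(-6))² + (-9.5−(-0.5))² = 306.25 + 81 = 387.25
Sorted ascending: Kappa, Echo, Cygnus, … — the second-nearest is Echo.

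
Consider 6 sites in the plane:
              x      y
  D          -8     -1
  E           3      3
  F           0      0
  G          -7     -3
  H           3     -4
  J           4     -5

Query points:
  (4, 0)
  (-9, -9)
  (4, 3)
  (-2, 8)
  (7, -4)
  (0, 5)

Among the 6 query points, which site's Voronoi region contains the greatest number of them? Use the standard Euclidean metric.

E

(4, 0) — d² to each: D:145, E:10, F:16, G:130, H:17, J:25 → nearest is E
(-9, -9) — d² to each: D:65, E:288, F:162, G:40, H:169, J:185 → nearest is G
(4, 3) — d² to each: D:160, E:1, F:25, G:157, H:50, J:64 → nearest is E
(-2, 8) — d² to each: D:117, E:50, F:68, G:146, H:169, J:205 → nearest is E
(7, -4) — d² to each: D:234, E:65, F:65, G:197, H:16, J:10 → nearest is J
(0, 5) — d² to each: D:100, E:13, F:25, G:113, H:90, J:116 → nearest is E
Tally — E:4, G:1, J:1. E captures the most (4).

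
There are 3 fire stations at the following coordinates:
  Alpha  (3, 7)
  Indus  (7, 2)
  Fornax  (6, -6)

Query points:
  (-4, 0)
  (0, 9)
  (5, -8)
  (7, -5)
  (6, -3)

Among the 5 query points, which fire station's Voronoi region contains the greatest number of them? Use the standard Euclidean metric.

(-4, 0) — d² to each: Alpha:98, Indus:125, Fornax:136 → nearest is Alpha
(0, 9) — d² to each: Alpha:13, Indus:98, Fornax:261 → nearest is Alpha
(5, -8) — d² to each: Alpha:229, Indus:104, Fornax:5 → nearest is Fornax
(7, -5) — d² to each: Alpha:160, Indus:49, Fornax:2 → nearest is Fornax
(6, -3) — d² to each: Alpha:109, Indus:26, Fornax:9 → nearest is Fornax
Tally — Alpha:2, Fornax:3. Fornax captures the most (3).

Fornax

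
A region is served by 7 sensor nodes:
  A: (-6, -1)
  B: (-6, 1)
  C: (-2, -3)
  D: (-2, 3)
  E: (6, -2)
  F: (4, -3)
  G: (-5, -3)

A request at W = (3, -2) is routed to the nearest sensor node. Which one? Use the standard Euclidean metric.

Since √ is increasing, it suffices to compare squared distances:
|WA|² = (3−(-6))² + (-2−(-1))² = 81 + 1 = 82
|WB|² = (3−(-6))² + (-2−1)² = 81 + 9 = 90
|WC|² = (3−(-2))² + (-2−(-3))² = 25 + 1 = 26
|WD|² = (3−(-2))² + (-2−3)² = 25 + 25 = 50
|WE|² = (3−6)² + (-2−(-2))² = 9 + 0 = 9
|WF|² = (3−4)² + (-2−(-3))² = 1 + 1 = 2
|WG|² = (3−(-5))² + (-2−(-3))² = 64 + 1 = 65
Minimum is at F.

F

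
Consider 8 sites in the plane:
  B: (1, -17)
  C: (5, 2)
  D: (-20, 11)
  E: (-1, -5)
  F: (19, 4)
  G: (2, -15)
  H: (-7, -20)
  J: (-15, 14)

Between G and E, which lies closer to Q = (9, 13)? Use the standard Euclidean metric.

Compare squared distances:
|QG|² = (9−2)² + (13−(-15))² = 49 + 784 = 833
|QE|² = (9−(-1))² + (13−(-5))² = 100 + 324 = 424
833 > 424, so E is closer.

E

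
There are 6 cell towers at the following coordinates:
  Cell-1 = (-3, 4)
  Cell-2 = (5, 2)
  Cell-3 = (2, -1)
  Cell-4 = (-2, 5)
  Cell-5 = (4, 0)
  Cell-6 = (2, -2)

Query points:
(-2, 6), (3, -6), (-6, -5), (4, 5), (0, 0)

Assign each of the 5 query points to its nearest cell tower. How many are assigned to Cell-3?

(-2, 6) — d² to each: Cell-1:5, Cell-2:65, Cell-3:65, Cell-4:1, Cell-5:72, Cell-6:80 → nearest is Cell-4
(3, -6) — d² to each: Cell-1:136, Cell-2:68, Cell-3:26, Cell-4:146, Cell-5:37, Cell-6:17 → nearest is Cell-6
(-6, -5) — d² to each: Cell-1:90, Cell-2:170, Cell-3:80, Cell-4:116, Cell-5:125, Cell-6:73 → nearest is Cell-6
(4, 5) — d² to each: Cell-1:50, Cell-2:10, Cell-3:40, Cell-4:36, Cell-5:25, Cell-6:53 → nearest is Cell-2
(0, 0) — d² to each: Cell-1:25, Cell-2:29, Cell-3:5, Cell-4:29, Cell-5:16, Cell-6:8 → nearest is Cell-3
1 of the 5 points has Cell-3 as nearest.

1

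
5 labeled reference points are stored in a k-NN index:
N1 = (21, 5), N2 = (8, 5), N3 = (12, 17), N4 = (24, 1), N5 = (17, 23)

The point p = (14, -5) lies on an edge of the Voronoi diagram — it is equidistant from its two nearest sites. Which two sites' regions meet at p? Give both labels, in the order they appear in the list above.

Squared distances from p to each site:
|pN1|² = (14−21)² + (-5−5)² = 49 + 100 = 149
|pN2|² = (14−8)² + (-5−5)² = 36 + 100 = 136
|pN3|² = (14−12)² + (-5−17)² = 4 + 484 = 488
|pN4|² = (14−24)² + (-5−1)² = 100 + 36 = 136
|pN5|² = (14−17)² + (-5−23)² = 9 + 784 = 793
p is equidistant from N2 and N4 (both at squared distance 136), and every other site is strictly farther — so p lies on the N2–N4 Voronoi edge.

N2 and N4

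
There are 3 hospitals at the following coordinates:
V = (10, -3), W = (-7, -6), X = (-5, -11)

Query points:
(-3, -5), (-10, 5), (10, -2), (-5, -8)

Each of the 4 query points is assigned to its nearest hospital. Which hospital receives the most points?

(-3, -5) — d² to each: V:173, W:17, X:40 → nearest is W
(-10, 5) — d² to each: V:464, W:130, X:281 → nearest is W
(10, -2) — d² to each: V:1, W:305, X:306 → nearest is V
(-5, -8) — d² to each: V:250, W:8, X:9 → nearest is W
Tally — V:1, W:3. W captures the most (3).

W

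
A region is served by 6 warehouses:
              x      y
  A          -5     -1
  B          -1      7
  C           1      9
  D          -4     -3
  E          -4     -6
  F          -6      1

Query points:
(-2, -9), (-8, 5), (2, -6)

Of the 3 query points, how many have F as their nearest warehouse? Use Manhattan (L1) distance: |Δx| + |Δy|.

1

(-2, -9) — d to each: A:11, B:17, C:21, D:8, E:5, F:14 → nearest is E
(-8, 5) — d to each: A:9, B:9, C:13, D:12, E:15, F:6 → nearest is F
(2, -6) — d to each: A:12, B:16, C:16, D:9, E:6, F:15 → nearest is E
1 of the 3 points has F as nearest.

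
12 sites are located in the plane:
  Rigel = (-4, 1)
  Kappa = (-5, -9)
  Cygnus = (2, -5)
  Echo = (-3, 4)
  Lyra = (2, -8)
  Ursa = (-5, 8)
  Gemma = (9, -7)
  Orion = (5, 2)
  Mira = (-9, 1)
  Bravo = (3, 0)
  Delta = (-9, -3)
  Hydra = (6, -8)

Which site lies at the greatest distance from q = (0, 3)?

Squared Euclidean distances:
d²(q, Rigel) = (0−(-4))² + (3−1)² = 16 + 4 = 20
d²(q, Kappa) = (0−(-5))² + (3−(-9))² = 25 + 144 = 169
d²(q, Cygnus) = (0−2)² + (3−(-5))² = 4 + 64 = 68
d²(q, Echo) = (0−(-3))² + (3−4)² = 9 + 1 = 10
d²(q, Lyra) = (0−2)² + (3−(-8))² = 4 + 121 = 125
d²(q, Ursa) = (0−(-5))² + (3−8)² = 25 + 25 = 50
d²(q, Gemma) = (0−9)² + (3−(-7))² = 81 + 100 = 181
d²(q, Orion) = (0−5)² + (3−2)² = 25 + 1 = 26
d²(q, Mira) = (0−(-9))² + (3−1)² = 81 + 4 = 85
d²(q, Bravo) = (0−3)² + (3−0)² = 9 + 9 = 18
d²(q, Delta) = (0−(-9))² + (3−(-3))² = 81 + 36 = 117
d²(q, Hydra) = (0−6)² + (3−(-8))² = 36 + 121 = 157
The largest is to Gemma.

Gemma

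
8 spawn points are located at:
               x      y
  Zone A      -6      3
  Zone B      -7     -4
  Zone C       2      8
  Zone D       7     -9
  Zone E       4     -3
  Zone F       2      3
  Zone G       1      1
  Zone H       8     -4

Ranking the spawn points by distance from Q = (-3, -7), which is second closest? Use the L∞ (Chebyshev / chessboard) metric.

d(Q, Zone A) = max(3, 10) = 10
d(Q, Zone B) = max(4, 3) = 4
d(Q, Zone C) = max(5, 15) = 15
d(Q, Zone D) = max(10, 2) = 10
d(Q, Zone E) = max(7, 4) = 7
d(Q, Zone F) = max(5, 10) = 10
d(Q, Zone G) = max(4, 8) = 8
d(Q, Zone H) = max(11, 3) = 11
Sorted ascending: Zone B, Zone E, Zone G, … — the second-nearest is Zone E.

Zone E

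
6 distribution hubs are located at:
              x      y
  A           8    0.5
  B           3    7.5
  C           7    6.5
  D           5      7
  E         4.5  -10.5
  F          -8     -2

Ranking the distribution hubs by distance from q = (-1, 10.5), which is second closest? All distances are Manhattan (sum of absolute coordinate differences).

d(q,A) = 9 + 10 = 19
d(q,B) = 4 + 3 = 7
d(q,C) = 8 + 4 = 12
d(q,D) = 6 + 3.5 = 9.5
d(q,E) = 5.5 + 21 = 26.5
d(q,F) = 7 + 12.5 = 19.5
Sorted ascending: B, D, C, … — the second-nearest is D.

D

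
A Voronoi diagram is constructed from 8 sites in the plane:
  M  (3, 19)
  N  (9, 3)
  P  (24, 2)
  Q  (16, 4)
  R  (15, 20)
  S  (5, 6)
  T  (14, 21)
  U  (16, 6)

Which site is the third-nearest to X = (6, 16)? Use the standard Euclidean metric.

R

Since √ is increasing, it suffices to compare squared distances:
|XM|² = (6−3)² + (16−19)² = 9 + 9 = 18
|XN|² = (6−9)² + (16−3)² = 9 + 169 = 178
|XP|² = (6−24)² + (16−2)² = 324 + 196 = 520
|XQ|² = (6−16)² + (16−4)² = 100 + 144 = 244
|XR|² = (6−15)² + (16−20)² = 81 + 16 = 97
|XS|² = (6−5)² + (16−6)² = 1 + 100 = 101
|XT|² = (6−14)² + (16−21)² = 64 + 25 = 89
|XU|² = (6−16)² + (16−6)² = 100 + 100 = 200
Sorted ascending: M, T, R, S, … — the third-nearest is R.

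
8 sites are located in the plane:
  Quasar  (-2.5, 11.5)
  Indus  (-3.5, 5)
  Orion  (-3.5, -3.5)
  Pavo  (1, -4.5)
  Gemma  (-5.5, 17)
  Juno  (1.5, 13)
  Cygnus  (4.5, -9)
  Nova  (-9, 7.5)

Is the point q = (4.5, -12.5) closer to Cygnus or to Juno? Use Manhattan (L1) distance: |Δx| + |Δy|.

d(q, Cygnus) = |4.5−4.5| + |-12.5−(-9)| = 0 + 3.5 = 3.5
d(q, Juno) = |4.5−1.5| + |-12.5−13| = 3 + 25.5 = 28.5
3.5 < 28.5, so Cygnus is closer.

Cygnus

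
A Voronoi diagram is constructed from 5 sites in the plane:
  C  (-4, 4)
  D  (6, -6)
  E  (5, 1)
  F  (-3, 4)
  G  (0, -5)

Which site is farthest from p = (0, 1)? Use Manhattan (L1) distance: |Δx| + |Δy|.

D

d(p,C) = |0−(-4)| + |1−4| = 4 + 3 = 7
d(p,D) = |0−6| + |1−(-6)| = 6 + 7 = 13
d(p,E) = |0−5| + |1−1| = 5 + 0 = 5
d(p,F) = |0−(-3)| + |1−4| = 3 + 3 = 6
d(p,G) = |0−0| + |1−(-5)| = 0 + 6 = 6
The largest is to D.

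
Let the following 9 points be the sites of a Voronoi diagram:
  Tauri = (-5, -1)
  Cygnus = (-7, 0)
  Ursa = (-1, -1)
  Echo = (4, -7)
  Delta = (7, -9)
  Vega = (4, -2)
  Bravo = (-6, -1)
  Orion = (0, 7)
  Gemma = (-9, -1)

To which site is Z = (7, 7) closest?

Since √ is increasing, it suffices to compare squared distances:
d²(Z, Tauri) = (7−(-5))² + (7−(-1))² = 144 + 64 = 208
d²(Z, Cygnus) = (7−(-7))² + (7−0)² = 196 + 49 = 245
d²(Z, Ursa) = (7−(-1))² + (7−(-1))² = 64 + 64 = 128
d²(Z, Echo) = (7−4)² + (7−(-7))² = 9 + 196 = 205
d²(Z, Delta) = (7−7)² + (7−(-9))² = 0 + 256 = 256
d²(Z, Vega) = (7−4)² + (7−(-2))² = 9 + 81 = 90
d²(Z, Bravo) = (7−(-6))² + (7−(-1))² = 169 + 64 = 233
d²(Z, Orion) = (7−0)² + (7−7)² = 49 + 0 = 49
d²(Z, Gemma) = (7−(-9))² + (7−(-1))² = 256 + 64 = 320
Orion is nearest.

Orion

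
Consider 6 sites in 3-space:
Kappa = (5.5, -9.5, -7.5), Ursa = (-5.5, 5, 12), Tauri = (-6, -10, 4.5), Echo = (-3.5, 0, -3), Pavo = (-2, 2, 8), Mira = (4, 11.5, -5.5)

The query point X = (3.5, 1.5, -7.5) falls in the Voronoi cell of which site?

Echo

Since √ is increasing, it suffices to compare squared distances:
d²(X, Kappa) = (3.5−5.5)² + (1.5−(-9.5))² + (-7.5−(-7.5))² = 4 + 121 + 0 = 125
d²(X, Ursa) = (3.5−(-5.5))² + (1.5−5)² + (-7.5−12)² = 81 + 12.25 + 380.25 = 473.5
d²(X, Tauri) = (3.5−(-6))² + (1.5−(-10))² + (-7.5−4.5)² = 90.25 + 132.25 + 144 = 366.5
d²(X, Echo) = (3.5−(-3.5))² + (1.5−0)² + (-7.5−(-3))² = 49 + 2.25 + 20.25 = 71.5
d²(X, Pavo) = (3.5−(-2))² + (1.5−2)² + (-7.5−8)² = 30.25 + 0.25 + 240.25 = 270.75
d²(X, Mira) = (3.5−4)² + (1.5−11.5)² + (-7.5−(-5.5))² = 0.25 + 100 + 4 = 104.25
Minimum is at Echo.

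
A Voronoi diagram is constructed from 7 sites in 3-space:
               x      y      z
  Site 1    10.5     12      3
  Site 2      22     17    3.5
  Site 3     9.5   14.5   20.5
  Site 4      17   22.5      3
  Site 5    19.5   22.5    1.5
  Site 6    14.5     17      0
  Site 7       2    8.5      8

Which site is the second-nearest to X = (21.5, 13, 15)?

Squared Euclidean distances:
d²(X, Site 1) = (21.5−10.5)² + (13−12)² + (15−3)² = 121 + 1 + 144 = 266
d²(X, Site 2) = (21.5−22)² + (13−17)² + (15−3.5)² = 0.25 + 16 + 132.25 = 148.5
d²(X, Site 3) = (21.5−9.5)² + (13−14.5)² + (15−20.5)² = 144 + 2.25 + 30.25 = 176.5
d²(X, Site 4) = (21.5−17)² + (13−22.5)² + (15−3)² = 20.25 + 90.25 + 144 = 254.5
d²(X, Site 5) = (21.5−19.5)² + (13−22.5)² + (15−1.5)² = 4 + 90.25 + 182.25 = 276.5
d²(X, Site 6) = (21.5−14.5)² + (13−17)² + (15−0)² = 49 + 16 + 225 = 290
d²(X, Site 7) = (21.5−2)² + (13−8.5)² + (15−8)² = 380.25 + 20.25 + 49 = 449.5
Sorted ascending: Site 2, Site 3, Site 4, … — the second-nearest is Site 3.

Site 3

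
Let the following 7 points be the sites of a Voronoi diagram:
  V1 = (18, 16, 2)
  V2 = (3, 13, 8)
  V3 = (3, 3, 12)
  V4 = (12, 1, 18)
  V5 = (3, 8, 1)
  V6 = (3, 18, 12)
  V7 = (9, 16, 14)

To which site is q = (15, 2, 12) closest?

Since √ is increasing, it suffices to compare squared distances:
|qV1|² = (15−18)² + (2−16)² + (12−2)² = 9 + 196 + 100 = 305
|qV2|² = (15−3)² + (2−13)² + (12−8)² = 144 + 121 + 16 = 281
|qV3|² = (15−3)² + (2−3)² + (12−12)² = 144 + 1 + 0 = 145
|qV4|² = (15−12)² + (2−1)² + (12−18)² = 9 + 1 + 36 = 46
|qV5|² = (15−3)² + (2−8)² + (12−1)² = 144 + 36 + 121 = 301
|qV6|² = (15−3)² + (2−18)² + (12−12)² = 144 + 256 + 0 = 400
|qV7|² = (15−9)² + (2−16)² + (12−14)² = 36 + 196 + 4 = 236
Minimum is at V4.

V4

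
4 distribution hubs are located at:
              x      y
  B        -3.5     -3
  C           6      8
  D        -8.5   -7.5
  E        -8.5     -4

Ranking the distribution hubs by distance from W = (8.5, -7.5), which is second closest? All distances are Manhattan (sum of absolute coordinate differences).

d(W,B) = |8.5−(-3.5)| + |-7.5−(-3)| = 12 + 4.5 = 16.5
d(W,C) = |8.5−6| + |-7.5−8| = 2.5 + 15.5 = 18
d(W,D) = |8.5−(-8.5)| + |-7.5−(-7.5)| = 17 + 0 = 17
d(W,E) = |8.5−(-8.5)| + |-7.5−(-4)| = 17 + 3.5 = 20.5
Sorted ascending: B, D, C, … — the second-nearest is D.

D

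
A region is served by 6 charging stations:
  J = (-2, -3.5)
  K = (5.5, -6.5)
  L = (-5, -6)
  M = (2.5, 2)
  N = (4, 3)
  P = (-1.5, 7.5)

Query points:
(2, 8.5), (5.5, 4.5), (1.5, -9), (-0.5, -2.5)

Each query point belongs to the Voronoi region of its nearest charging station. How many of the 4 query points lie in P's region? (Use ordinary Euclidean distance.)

(2, 8.5) — d² to each: J:160, K:237.25, L:259.25, M:42.5, N:34.25, P:13.25 → nearest is P
(5.5, 4.5) — d² to each: J:120.25, K:121, L:220.5, M:15.25, N:4.5, P:58 → nearest is N
(1.5, -9) — d² to each: J:42.5, K:22.25, L:51.25, M:122, N:150.25, P:281.25 → nearest is K
(-0.5, -2.5) — d² to each: J:3.25, K:52, L:32.5, M:29.25, N:50.5, P:101 → nearest is J
1 of the 4 points has P as nearest.

1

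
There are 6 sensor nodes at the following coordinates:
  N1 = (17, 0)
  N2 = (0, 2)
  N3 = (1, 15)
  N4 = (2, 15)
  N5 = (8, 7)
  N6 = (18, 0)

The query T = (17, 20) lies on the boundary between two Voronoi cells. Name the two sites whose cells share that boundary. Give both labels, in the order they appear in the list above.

Squared distances from T to each site:
|TN1|² = (17−17)² + (20−0)² = 0 + 400 = 400
|TN2|² = (17−0)² + (20−2)² = 289 + 324 = 613
|TN3|² = (17−1)² + (20−15)² = 256 + 25 = 281
|TN4|² = (17−2)² + (20−15)² = 225 + 25 = 250
|TN5|² = (17−8)² + (20−7)² = 81 + 169 = 250
|TN6|² = (17−18)² + (20−0)² = 1 + 400 = 401
T is equidistant from N4 and N5 (both at squared distance 250), and every other site is strictly farther — so T lies on the N4–N5 Voronoi edge.

N4 and N5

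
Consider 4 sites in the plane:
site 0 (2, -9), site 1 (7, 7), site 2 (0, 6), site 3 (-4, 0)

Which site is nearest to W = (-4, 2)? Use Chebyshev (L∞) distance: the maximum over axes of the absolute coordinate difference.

d(W, site 0) = max(6, 11) = 11
d(W, site 1) = max(11, 5) = 11
d(W, site 2) = max(4, 4) = 4
d(W, site 3) = max(0, 2) = 2
The smallest is to site 3, so W lies in the Voronoi region of site 3.

site 3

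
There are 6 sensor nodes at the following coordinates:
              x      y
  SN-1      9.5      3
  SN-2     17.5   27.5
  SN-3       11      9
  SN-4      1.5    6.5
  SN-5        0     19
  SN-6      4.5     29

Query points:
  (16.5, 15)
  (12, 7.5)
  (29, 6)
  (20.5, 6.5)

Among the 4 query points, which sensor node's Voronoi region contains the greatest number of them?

(16.5, 15) — d² to each: SN-1:193, SN-2:157.25, SN-3:66.25, SN-4:297.25, SN-5:288.25, SN-6:340 → nearest is SN-3
(12, 7.5) — d² to each: SN-1:26.5, SN-2:430.25, SN-3:3.25, SN-4:111.25, SN-5:276.25, SN-6:518.5 → nearest is SN-3
(29, 6) — d² to each: SN-1:389.25, SN-2:594.5, SN-3:333, SN-4:756.5, SN-5:1010, SN-6:1129.25 → nearest is SN-3
(20.5, 6.5) — d² to each: SN-1:133.25, SN-2:450, SN-3:96.5, SN-4:361, SN-5:576.5, SN-6:762.25 → nearest is SN-3
Tally — SN-3:4. SN-3 captures the most (4).

SN-3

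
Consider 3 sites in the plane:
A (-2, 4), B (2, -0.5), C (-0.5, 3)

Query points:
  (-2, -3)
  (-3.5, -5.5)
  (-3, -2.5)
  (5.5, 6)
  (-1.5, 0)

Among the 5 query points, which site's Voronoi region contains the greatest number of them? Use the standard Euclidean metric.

(-2, -3) — d² to each: A:49, B:22.25, C:38.25 → nearest is B
(-3.5, -5.5) — d² to each: A:92.5, B:55.25, C:81.25 → nearest is B
(-3, -2.5) — d² to each: A:43.25, B:29, C:36.5 → nearest is B
(5.5, 6) — d² to each: A:60.25, B:54.5, C:45 → nearest is C
(-1.5, 0) — d² to each: A:16.25, B:12.5, C:10 → nearest is C
Tally — B:3, C:2. B captures the most (3).

B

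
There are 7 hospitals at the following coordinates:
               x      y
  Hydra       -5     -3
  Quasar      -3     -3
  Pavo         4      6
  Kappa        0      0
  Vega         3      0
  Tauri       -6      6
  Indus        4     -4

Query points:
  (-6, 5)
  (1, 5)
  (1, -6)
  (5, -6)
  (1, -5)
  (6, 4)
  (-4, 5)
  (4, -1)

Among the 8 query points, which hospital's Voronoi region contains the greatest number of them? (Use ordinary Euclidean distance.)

Indus

(-6, 5) — d² to each: Hydra:65, Quasar:73, Pavo:101, Kappa:61, Vega:106, Tauri:1, Indus:181 → nearest is Tauri
(1, 5) — d² to each: Hydra:100, Quasar:80, Pavo:10, Kappa:26, Vega:29, Tauri:50, Indus:90 → nearest is Pavo
(1, -6) — d² to each: Hydra:45, Quasar:25, Pavo:153, Kappa:37, Vega:40, Tauri:193, Indus:13 → nearest is Indus
(5, -6) — d² to each: Hydra:109, Quasar:73, Pavo:145, Kappa:61, Vega:40, Tauri:265, Indus:5 → nearest is Indus
(1, -5) — d² to each: Hydra:40, Quasar:20, Pavo:130, Kappa:26, Vega:29, Tauri:170, Indus:10 → nearest is Indus
(6, 4) — d² to each: Hydra:170, Quasar:130, Pavo:8, Kappa:52, Vega:25, Tauri:148, Indus:68 → nearest is Pavo
(-4, 5) — d² to each: Hydra:65, Quasar:65, Pavo:65, Kappa:41, Vega:74, Tauri:5, Indus:145 → nearest is Tauri
(4, -1) — d² to each: Hydra:85, Quasar:53, Pavo:49, Kappa:17, Vega:2, Tauri:149, Indus:9 → nearest is Vega
Tally — Pavo:2, Vega:1, Tauri:2, Indus:3. Indus captures the most (3).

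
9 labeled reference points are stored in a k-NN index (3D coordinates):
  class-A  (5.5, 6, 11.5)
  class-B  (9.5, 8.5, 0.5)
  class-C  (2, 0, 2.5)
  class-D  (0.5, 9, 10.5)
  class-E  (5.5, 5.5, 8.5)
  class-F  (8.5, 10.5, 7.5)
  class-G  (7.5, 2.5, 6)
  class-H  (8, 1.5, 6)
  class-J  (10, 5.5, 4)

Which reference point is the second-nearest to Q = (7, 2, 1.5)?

class-H

Since √ is increasing, it suffices to compare squared distances:
d²(Q, class-A) = 2.25 + 16 + 100 = 118.25
d²(Q, class-B) = 6.25 + 42.25 + 1 = 49.5
d²(Q, class-C) = 25 + 4 + 1 = 30
d²(Q, class-D) = 42.25 + 49 + 81 = 172.25
d²(Q, class-E) = 2.25 + 12.25 + 49 = 63.5
d²(Q, class-F) = 2.25 + 72.25 + 36 = 110.5
d²(Q, class-G) = 0.25 + 0.25 + 20.25 = 20.75
d²(Q, class-H) = 1 + 0.25 + 20.25 = 21.5
d²(Q, class-J) = 9 + 12.25 + 6.25 = 27.5
Sorted ascending: class-G, class-H, class-J, … — the second-nearest is class-H.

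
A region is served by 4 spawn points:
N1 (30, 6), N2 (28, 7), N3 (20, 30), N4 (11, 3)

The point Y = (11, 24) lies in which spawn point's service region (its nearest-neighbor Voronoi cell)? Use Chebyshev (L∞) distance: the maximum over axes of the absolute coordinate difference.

d(Y,N1) = max(19, 18) = 19
d(Y,N2) = max(17, 17) = 17
d(Y,N3) = max(9, 6) = 9
d(Y,N4) = max(0, 21) = 21
Minimum is at N3.

N3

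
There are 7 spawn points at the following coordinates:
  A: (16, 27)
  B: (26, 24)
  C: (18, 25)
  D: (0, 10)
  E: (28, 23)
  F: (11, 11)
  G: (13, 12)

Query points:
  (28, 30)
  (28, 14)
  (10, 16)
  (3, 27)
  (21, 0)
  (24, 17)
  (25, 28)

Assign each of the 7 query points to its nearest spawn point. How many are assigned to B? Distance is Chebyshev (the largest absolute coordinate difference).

(28, 30) — d to each: A:12, B:6, C:10, D:28, E:7, F:19, G:18 → nearest is B
(28, 14) — d to each: A:13, B:10, C:11, D:28, E:9, F:17, G:15 → nearest is E
(10, 16) — d to each: A:11, B:16, C:9, D:10, E:18, F:5, G:4 → nearest is G
(3, 27) — d to each: A:13, B:23, C:15, D:17, E:25, F:16, G:15 → nearest is A
(21, 0) — d to each: A:27, B:24, C:25, D:21, E:23, F:11, G:12 → nearest is F
(24, 17) — d to each: A:10, B:7, C:8, D:24, E:6, F:13, G:11 → nearest is E
(25, 28) — d to each: A:9, B:4, C:7, D:25, E:5, F:17, G:16 → nearest is B
2 of the 7 points have B as nearest.

2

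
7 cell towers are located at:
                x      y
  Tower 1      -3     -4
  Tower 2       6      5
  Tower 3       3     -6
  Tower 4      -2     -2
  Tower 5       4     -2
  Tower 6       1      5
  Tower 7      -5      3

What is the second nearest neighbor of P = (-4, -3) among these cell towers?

Tower 4

Squared Euclidean distances:
d²(P, Tower 1) = (-4−(-3))² + (-3−(-4))² = 1 + 1 = 2
d²(P, Tower 2) = (-4−6)² + (-3−5)² = 100 + 64 = 164
d²(P, Tower 3) = (-4−3)² + (-3−(-6))² = 49 + 9 = 58
d²(P, Tower 4) = (-4−(-2))² + (-3−(-2))² = 4 + 1 = 5
d²(P, Tower 5) = (-4−4)² + (-3−(-2))² = 64 + 1 = 65
d²(P, Tower 6) = (-4−1)² + (-3−5)² = 25 + 64 = 89
d²(P, Tower 7) = (-4−(-5))² + (-3−3)² = 1 + 36 = 37
Sorted ascending: Tower 1, Tower 4, Tower 7, … — the second-nearest is Tower 4.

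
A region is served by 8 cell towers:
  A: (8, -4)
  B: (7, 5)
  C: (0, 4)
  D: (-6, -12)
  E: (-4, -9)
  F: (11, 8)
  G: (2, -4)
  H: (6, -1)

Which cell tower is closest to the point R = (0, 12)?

Squared Euclidean distances:
|RA|² = (0−8)² + (12−(-4))² = 64 + 256 = 320
|RB|² = (0−7)² + (12−5)² = 49 + 49 = 98
|RC|² = (0−0)² + (12−4)² = 0 + 64 = 64
|RD|² = (0−(-6))² + (12−(-12))² = 36 + 576 = 612
|RE|² = (0−(-4))² + (12−(-9))² = 16 + 441 = 457
|RF|² = (0−11)² + (12−8)² = 121 + 16 = 137
|RG|² = (0−2)² + (12−(-4))² = 4 + 256 = 260
|RH|² = (0−6)² + (12−(-1))² = 36 + 169 = 205
C is nearest.

C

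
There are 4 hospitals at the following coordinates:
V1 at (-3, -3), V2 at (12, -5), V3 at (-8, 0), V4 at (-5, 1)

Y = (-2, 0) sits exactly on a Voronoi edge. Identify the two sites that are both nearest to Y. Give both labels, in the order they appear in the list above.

Squared distances from Y to each site:
|YV1|² = (-2−(-3))² + (0−(-3))² = 1 + 9 = 10
|YV2|² = (-2−12)² + (0−(-5))² = 196 + 25 = 221
|YV3|² = (-2−(-8))² + (0−0)² = 36 + 0 = 36
|YV4|² = (-2−(-5))² + (0−1)² = 9 + 1 = 10
Y is equidistant from V1 and V4 (both at squared distance 10), and every other site is strictly farther — so Y lies on the V1–V4 Voronoi edge.

V1 and V4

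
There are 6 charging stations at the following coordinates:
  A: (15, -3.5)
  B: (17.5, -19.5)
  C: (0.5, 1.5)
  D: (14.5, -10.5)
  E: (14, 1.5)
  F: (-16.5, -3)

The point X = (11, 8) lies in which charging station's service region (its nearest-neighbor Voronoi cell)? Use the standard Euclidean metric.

E

Squared Euclidean distances:
|XA|² = (11−15)² + (8−(-3.5))² = 16 + 132.25 = 148.25
|XB|² = (11−17.5)² + (8−(-19.5))² = 42.25 + 756.25 = 798.5
|XC|² = (11−0.5)² + (8−1.5)² = 110.25 + 42.25 = 152.5
|XD|² = (11−14.5)² + (8−(-10.5))² = 12.25 + 342.25 = 354.5
|XE|² = (11−14)² + (8−1.5)² = 9 + 42.25 = 51.25
|XF|² = (11−(-16.5))² + (8−(-3))² = 756.25 + 121 = 877.25
The smallest is to E, so X lies in the Voronoi region of E.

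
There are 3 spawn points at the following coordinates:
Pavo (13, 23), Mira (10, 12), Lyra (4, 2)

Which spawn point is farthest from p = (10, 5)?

Compare squared distances (the ordering matches that of the actual distances):
d²(p, Pavo) = (10−13)² + (5−23)² = 9 + 324 = 333
d²(p, Mira) = (10−10)² + (5−12)² = 0 + 49 = 49
d²(p, Lyra) = (10−4)² + (5−2)² = 36 + 9 = 45
The largest is to Pavo.

Pavo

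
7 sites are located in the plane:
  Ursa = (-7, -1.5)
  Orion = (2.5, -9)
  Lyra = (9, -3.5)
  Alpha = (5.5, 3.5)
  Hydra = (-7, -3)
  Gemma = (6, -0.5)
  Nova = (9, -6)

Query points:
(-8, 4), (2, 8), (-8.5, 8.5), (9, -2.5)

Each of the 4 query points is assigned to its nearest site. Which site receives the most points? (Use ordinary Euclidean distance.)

Ursa

(-8, 4) — d² to each: Ursa:31.25, Orion:279.25, Lyra:345.25, Alpha:182.5, Hydra:50, Gemma:216.25, Nova:389 → nearest is Ursa
(2, 8) — d² to each: Ursa:171.25, Orion:289.25, Lyra:181.25, Alpha:32.5, Hydra:202, Gemma:88.25, Nova:245 → nearest is Alpha
(-8.5, 8.5) — d² to each: Ursa:102.25, Orion:427.25, Lyra:450.25, Alpha:221, Hydra:134.5, Gemma:291.25, Nova:516.5 → nearest is Ursa
(9, -2.5) — d² to each: Ursa:257, Orion:84.5, Lyra:1, Alpha:48.25, Hydra:256.25, Gemma:13, Nova:12.25 → nearest is Lyra
Tally — Ursa:2, Lyra:1, Alpha:1. Ursa captures the most (2).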